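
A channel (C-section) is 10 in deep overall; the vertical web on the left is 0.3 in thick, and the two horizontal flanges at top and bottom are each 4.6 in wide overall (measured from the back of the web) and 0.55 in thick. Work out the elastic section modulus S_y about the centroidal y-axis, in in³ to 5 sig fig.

S_y ≈ 5.5944 in³

Split into non-overlapping primitives; take the origin at the lower-left of the bounding box.
Web: 0.3 × 10, A = 3 in², x = 0.15 in, Ī = 0.0225 in⁴.
Top flange (beyond web): 4.3 × 0.55, A = 2.365 in², x = 2.45 in, Ī = 3.644071 in⁴.
Bottom flange (beyond web): 4.3 × 0.55, A = 2.365 in², x = 2.45 in, Ī = 3.644071 in⁴.
Centroid: x̄ = ΣA·x / ΣA = 1.557374 in.
Transfer each piece to the centroidal y-axis using Ī + A·d² with d = x − 1.557374:
  web: d = -1.407374 in → contributes +5.964604 in⁴
  top flange (beyond web): d = 0.8926261 in → contributes +5.528459 in⁴
  bottom flange (beyond web): d = 0.8926261 in → contributes +5.528459 in⁴
Total I = 17.02152 in⁴.
Extreme fibre distance c = 3.042626 in; S = I/c = 5.594352 in³.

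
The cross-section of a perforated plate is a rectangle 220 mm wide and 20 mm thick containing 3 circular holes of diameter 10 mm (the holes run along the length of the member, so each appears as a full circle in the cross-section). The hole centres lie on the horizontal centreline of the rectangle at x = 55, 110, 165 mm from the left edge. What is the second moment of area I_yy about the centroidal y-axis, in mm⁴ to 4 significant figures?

Break the section into simple shapes (no overlaps), measuring from the bottom-left corner of the bounding box.
Plate: 220 × 20, A = 4 400 mm², x = 110 mm, Ī = 17 746 667 mm⁴.
Hole 1 (subtracted): ⌀10, A = 78.5398 mm², x = 55 mm, Ī = 490.874 mm⁴.
Hole 2 (subtracted): ⌀10, A = 78.5398 mm², x = 110 mm, Ī = 490.874 mm⁴.
Hole 3 (subtracted): ⌀10, A = 78.5398 mm², x = 165 mm, Ī = 490.874 mm⁴.
By symmetry the centroid is at mid-width, x̄ = 110 mm.
Transfer each piece to the centroidal y-axis using Ī + A·d² with d = x − 110:
  plate: d = 0 mm → contributes +17 746 667 mm⁴
  hole 1: d = -55 mm → contributes −238 074 mm⁴
  hole 2: d = 0 mm → contributes −490.874 mm⁴
  hole 3: d = 55 mm → contributes −238 074 mm⁴
Total I = 17 270 028 mm⁴.

I_yy ≈ 1.727 × 10⁷ mm⁴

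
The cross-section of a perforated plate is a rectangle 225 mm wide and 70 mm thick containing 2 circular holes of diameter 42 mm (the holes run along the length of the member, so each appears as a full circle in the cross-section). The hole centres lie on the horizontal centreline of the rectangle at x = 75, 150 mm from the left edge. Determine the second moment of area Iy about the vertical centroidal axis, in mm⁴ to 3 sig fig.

Decompose the section into non-overlapping parts with the origin at the bottom-left of its bounding rectangle.
Plate: 225 × 70, A = 15 750 mm², x = 112.5 mm, Ī = 66 445 313 mm⁴.
Hole 1 (subtracted): ⌀42, A = 1385.4 mm², x = 75 mm, Ī = 152 745 mm⁴.
Hole 2 (subtracted): ⌀42, A = 1385.4 mm², x = 150 mm, Ī = 152 745 mm⁴.
By symmetry the centroid is at mid-width, x̄ = 112.5 mm.
Transfer each piece to the vertical centroidal axis using Ī + A·d² with d = x − 112.5:
  plate: d = 0 mm → contributes +66 445 313 mm⁴
  hole 1: d = -37.5 mm → contributes −2 101 023 mm⁴
  hole 2: d = 37.5 mm → contributes −2 101 023 mm⁴
Total I = 62 243 266 mm⁴.

Iy ≈ 6.22 × 10⁷ mm⁴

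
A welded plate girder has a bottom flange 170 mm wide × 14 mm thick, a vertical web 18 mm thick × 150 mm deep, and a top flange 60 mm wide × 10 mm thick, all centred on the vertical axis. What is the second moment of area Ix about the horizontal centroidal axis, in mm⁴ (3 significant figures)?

Ix ≈ 2.11 × 10⁷ mm⁴

Break the section into simple shapes (no overlaps), measuring from the bottom-left corner of the bounding box.
Bottom plate: 170 × 14, A = 2 380 mm², y = 7 mm, Ī = 38 873 mm⁴.
Web plate: 18 × 150, A = 2 700 mm², y = 89 mm, Ī = 5 062 500 mm⁴.
Top plate: 60 × 10, A = 600 mm², y = 169 mm, Ī = 5 000 mm⁴.
Centroid: ȳ = ΣA·y / ΣA = 63.092 mm.
Transfer each piece to the horizontal centroidal axis using Ī + A·d² with d = y − 63.092:
  bottom plate: d = -56.092 mm → contributes +7 526 977 mm⁴
  web plate: d = 25.908 mm → contributes +6 874 869 mm⁴
  top plate: d = 105.91 mm → contributes +6 734 960 mm⁴
Total I = 21 136 806 mm⁴.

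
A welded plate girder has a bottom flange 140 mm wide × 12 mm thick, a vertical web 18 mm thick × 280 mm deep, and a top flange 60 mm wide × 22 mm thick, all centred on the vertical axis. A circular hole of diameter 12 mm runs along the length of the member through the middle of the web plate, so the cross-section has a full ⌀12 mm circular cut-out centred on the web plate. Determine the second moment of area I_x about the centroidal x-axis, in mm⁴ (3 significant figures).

I_x ≈ 9.86 × 10⁷ mm⁴

Decompose the section into non-overlapping parts with the origin at the bottom-left of its bounding rectangle.
Bottom plate: 140 × 12, A = 1 680 mm², y = 6 mm, Ī = 20 160 mm⁴.
Web plate: 18 × 280, A = 5 040 mm², y = 152 mm, Ī = 32 928 000 mm⁴.
Top plate: 60 × 22, A = 1 320 mm², y = 303 mm, Ī = 53 240 mm⁴.
Hole (subtracted): ⌀12, A = 113.1 mm², y = 152 mm, Ī = 1017.9 mm⁴.
Centroid: ȳ = ΣA·y / ΣA = 146.2 mm.
Transfer each piece to the centroidal x-axis using Ī + A·d² with d = y − 146.2:
  bottom plate: d = -140.2 mm → contributes +33 043 260 mm⁴
  web plate: d = 5.798 mm → contributes +33 097 427 mm⁴
  top plate: d = 156.8 mm → contributes +32 506 239 mm⁴
  hole: d = 5.798 mm → contributes −4819.8 mm⁴
Total I = 98 642 107 mm⁴.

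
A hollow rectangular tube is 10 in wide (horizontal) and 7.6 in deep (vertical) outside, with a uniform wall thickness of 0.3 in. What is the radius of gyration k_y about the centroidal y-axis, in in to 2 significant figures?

k_y ≈ 3.8 in

Break the section into simple shapes (no overlaps), measuring from the bottom-left corner of the bounding box.
Outer rectangle: 10 × 7.6, A = 76 in², x = 5 in, Ī = 633.3 in⁴.
Inner void (subtracted): 9.4 × 7, A = 65.8 in², x = 5 in, Ī = 484.5 in⁴.
By symmetry the centroid is at mid-width, x̄ = 5 in.
All pieces are centred on the centroidal y-axis, so I = ΣĪ (holes subtracted) = 148.8 in⁴.
Radius of gyration: k = √(I/A) = √(148.8 / 10.2) = 3.82 in.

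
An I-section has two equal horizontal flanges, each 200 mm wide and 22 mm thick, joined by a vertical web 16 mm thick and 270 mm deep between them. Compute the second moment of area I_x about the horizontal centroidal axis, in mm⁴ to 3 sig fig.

Split into non-overlapping primitives; take the origin at the lower-left of the bounding box.
Bottom flange: 200 × 22, A = 4 400 mm², y = 11 mm, Ī = 177 467 mm⁴.
Web: 16 × 270, A = 4 320 mm², y = 157 mm, Ī = 26 244 000 mm⁴.
Top flange: 200 × 22, A = 4 400 mm², y = 303 mm, Ī = 177 467 mm⁴.
By symmetry the centroid is at mid-height, ȳ = 157 mm.
Transfer each piece to the horizontal centroidal axis using Ī + A·d² with d = y − 157:
  bottom flange: d = -146 mm → contributes +93 967 867 mm⁴
  web: d = 0 mm → contributes +26 244 000 mm⁴
  top flange: d = 146 mm → contributes +93 967 867 mm⁴
Total I = 214 179 733 mm⁴.

I_x ≈ 2.14 × 10⁸ mm⁴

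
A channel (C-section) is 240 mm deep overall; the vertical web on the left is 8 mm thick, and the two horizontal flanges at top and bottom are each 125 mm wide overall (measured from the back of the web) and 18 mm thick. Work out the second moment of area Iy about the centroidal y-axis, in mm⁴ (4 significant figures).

Decompose the section into non-overlapping parts with the origin at the bottom-left of its bounding rectangle.
Web: 8 × 240, A = 1 920 mm², x = 4 mm, Ī = 10 240 mm⁴.
Top flange (beyond web): 117 × 18, A = 2 106 mm², x = 66.5 mm, Ī = 2 402 420 mm⁴.
Bottom flange (beyond web): 117 × 18, A = 2 106 mm², x = 66.5 mm, Ī = 2 402 420 mm⁴.
Centroid: x̄ = ΣA·x / ΣA = 46.9305 mm.
Transfer each piece to the centroidal y-axis using Ī + A·d² with d = x − 46.9305:
  web: d = -42.9305 mm → contributes +3 548 858 mm⁴
  top flange (beyond web): d = 19.5695 mm → contributes +3 208 942 mm⁴
  bottom flange (beyond web): d = 19.5695 mm → contributes +3 208 942 mm⁴
Total I = 9 966 742 mm⁴.

Iy ≈ 9.967 × 10⁶ mm⁴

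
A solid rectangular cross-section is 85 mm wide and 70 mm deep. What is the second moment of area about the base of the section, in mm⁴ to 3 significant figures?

I_base ≈ 9.72 × 10⁶ mm⁴

The section: 85 × 70, A = 5 950 mm², y = 35 mm, Ī = 2 429 583 mm⁴.
Transfer it to a horizontal axis along the bottom face using Ī + A·d² with d = y − 0:
  the section: d = 35 mm → contributes +9 718 333 mm⁴
Total I = 9 718 333 mm⁴.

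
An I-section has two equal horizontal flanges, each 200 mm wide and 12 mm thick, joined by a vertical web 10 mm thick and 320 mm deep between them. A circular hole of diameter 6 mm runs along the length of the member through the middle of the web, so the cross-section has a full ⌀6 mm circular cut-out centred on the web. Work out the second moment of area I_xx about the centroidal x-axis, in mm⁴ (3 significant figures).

I_xx ≈ 1.60 × 10⁸ mm⁴

Decompose the section into non-overlapping parts with the origin at the bottom-left of its bounding rectangle.
Bottom flange: 200 × 12, A = 2 400 mm², y = 6 mm, Ī = 28 800 mm⁴.
Web: 10 × 320, A = 3 200 mm², y = 172 mm, Ī = 27 306 667 mm⁴.
Top flange: 200 × 12, A = 2 400 mm², y = 338 mm, Ī = 28 800 mm⁴.
Hole (subtracted): ⌀6, A = 28.274 mm², y = 172 mm, Ī = 63.617 mm⁴.
By symmetry the centroid is at mid-height, ȳ = 172 mm.
Transfer each piece to the centroidal x-axis using Ī + A·d² with d = y − 172:
  bottom flange: d = -166 mm → contributes +66 163 200 mm⁴
  web: d = 0 mm → contributes +27 306 667 mm⁴
  top flange: d = 166 mm → contributes +66 163 200 mm⁴
  hole: d = 0 mm → contributes −63.617 mm⁴
Total I = 159 633 003 mm⁴.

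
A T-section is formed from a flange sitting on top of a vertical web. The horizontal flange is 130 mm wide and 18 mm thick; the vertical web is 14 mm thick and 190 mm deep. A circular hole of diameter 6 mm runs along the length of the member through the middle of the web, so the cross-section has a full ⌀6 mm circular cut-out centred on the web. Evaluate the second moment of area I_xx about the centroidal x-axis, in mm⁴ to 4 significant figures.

Treat the section as a set of non-overlapping primitives; coordinates are from the bounding-box lower-left.
Flange: 130 × 18, A = 2 340 mm², y = 199 mm, Ī = 63 180 mm⁴.
Web: 14 × 190, A = 2 660 mm², y = 95 mm, Ī = 8 002 167 mm⁴.
Hole (subtracted): ⌀6, A = 28.2743 mm², y = 95 mm, Ī = 63.6173 mm⁴.
Centroid: ȳ = ΣA·y / ΣA = 143.949 mm.
Transfer each piece to the centroidal x-axis using Ī + A·d² with d = y − 143.949:
  flange: d = 55.0512 mm → contributes +7 154 865 mm⁴
  web: d = -48.9488 mm → contributes +14 375 487 mm⁴
  hole: d = -48.9488 mm → contributes −67808.5 mm⁴
Total I = 21 462 543 mm⁴.

I_xx ≈ 2.146 × 10⁷ mm⁴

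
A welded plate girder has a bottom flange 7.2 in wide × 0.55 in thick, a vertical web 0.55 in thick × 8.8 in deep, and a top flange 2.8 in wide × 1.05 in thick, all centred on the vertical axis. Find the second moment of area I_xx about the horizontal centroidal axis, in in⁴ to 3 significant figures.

Treat the section as a set of non-overlapping primitives; coordinates are from the bounding-box lower-left.
Bottom plate: 7.2 × 0.55, A = 3.96 in², y = 0.275 in, Ī = 0.099825 in⁴.
Web plate: 0.55 × 8.8, A = 4.84 in², y = 4.95 in, Ī = 31.234 in⁴.
Top plate: 2.8 × 1.05, A = 2.94 in², y = 9.875 in, Ī = 0.27011 in⁴.
Centroid: ȳ = ΣA·y / ΣA = 4.6064 in.
Transfer each piece to the horizontal centroidal axis using Ī + A·d² with d = y − 4.6064:
  bottom plate: d = -4.3314 in → contributes +74.395 in⁴
  web plate: d = 0.34357 in → contributes +31.805 in⁴
  top plate: d = 5.2686 in → contributes +81.878 in⁴
Total I = 188.08 in⁴.

I_xx ≈ 188 in⁴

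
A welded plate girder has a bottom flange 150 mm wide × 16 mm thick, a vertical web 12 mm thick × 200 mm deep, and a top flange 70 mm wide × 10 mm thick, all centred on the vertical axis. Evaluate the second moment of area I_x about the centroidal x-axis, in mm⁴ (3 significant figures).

Split into non-overlapping primitives; take the origin at the lower-left of the bounding box.
Bottom plate: 150 × 16, A = 2 400 mm², y = 8 mm, Ī = 51 200 mm⁴.
Web plate: 12 × 200, A = 2 400 mm², y = 116 mm, Ī = 8 000 000 mm⁴.
Top plate: 70 × 10, A = 700 mm², y = 221 mm, Ī = 5833.3 mm⁴.
Centroid: ȳ = ΣA·y / ΣA = 82.236 mm.
Transfer each piece to the centroidal x-axis using Ī + A·d² with d = y − 82.236:
  bottom plate: d = -74.236 mm → contributes +13 277 690 mm⁴
  web plate: d = 33.764 mm → contributes +10 735 960 mm⁴
  top plate: d = 138.76 mm → contributes +13 484 576 mm⁴
Total I = 37 498 226 mm⁴.

I_x ≈ 3.75 × 10⁷ mm⁴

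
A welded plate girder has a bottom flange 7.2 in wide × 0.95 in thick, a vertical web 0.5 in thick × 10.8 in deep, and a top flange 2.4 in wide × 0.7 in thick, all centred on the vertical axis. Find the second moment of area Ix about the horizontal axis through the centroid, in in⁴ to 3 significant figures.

Break the section into simple shapes (no overlaps), measuring from the bottom-left corner of the bounding box.
Bottom plate: 7.2 × 0.95, A = 6.84 in², y = 0.475 in, Ī = 0.51443 in⁴.
Web plate: 0.5 × 10.8, A = 5.4 in², y = 6.35 in, Ī = 52.488 in⁴.
Top plate: 2.4 × 0.7, A = 1.68 in², y = 12.1 in, Ī = 0.0686 in⁴.
Centroid: ȳ = ΣA·y / ΣA = 4.1571 in.
Transfer each piece to the horizontal axis through the centroid using Ī + A·d² with d = y − 4.1571:
  bottom plate: d = -3.6821 in → contributes +93.251 in⁴
  web plate: d = 2.1929 in → contributes +78.455 in⁴
  top plate: d = 7.9429 in → contributes +106.06 in⁴
Total I = 277.76 in⁴.

Ix ≈ 278 in⁴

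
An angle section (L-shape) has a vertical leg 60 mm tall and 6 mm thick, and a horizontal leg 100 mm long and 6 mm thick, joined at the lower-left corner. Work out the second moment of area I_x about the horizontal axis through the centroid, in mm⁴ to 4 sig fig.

Break the section into simple shapes (no overlaps), measuring from the bottom-left corner of the bounding box.
Vertical leg: 6 × 60, A = 360 mm², y = 30 mm, Ī = 108 000 mm⁴.
Horizontal leg (remainder): 94 × 6, A = 564 mm², y = 3 mm, Ī = 1 692 mm⁴.
Centroid: ȳ = ΣA·y / ΣA = 13.5195 mm.
Transfer each piece to the horizontal axis through the centroid using Ī + A·d² with d = y − 13.5195:
  vertical leg: d = 16.4805 mm → contributes +205 779 mm⁴
  horizontal leg (remainder): d = -10.5195 mm → contributes +64103.9 mm⁴
Total I = 269 883 mm⁴.

I_x ≈ 2.699 × 10⁵ mm⁴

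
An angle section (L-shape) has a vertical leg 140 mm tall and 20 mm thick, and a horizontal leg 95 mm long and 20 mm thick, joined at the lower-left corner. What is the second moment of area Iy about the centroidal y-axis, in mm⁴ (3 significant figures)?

Split into non-overlapping primitives; take the origin at the lower-left of the bounding box.
Vertical leg: 20 × 140, A = 2 800 mm², x = 10 mm, Ī = 93 333 mm⁴.
Horizontal leg (remainder): 75 × 20, A = 1 500 mm², x = 57.5 mm, Ī = 703 125 mm⁴.
Centroid: x̄ = ΣA·x / ΣA = 26.57 mm.
Transfer each piece to the centroidal y-axis using Ī + A·d² with d = x − 26.57:
  vertical leg: d = -16.57 mm → contributes +862 093 mm⁴
  horizontal leg (remainder): d = 30.93 mm → contributes +2 138 144 mm⁴
Total I = 3 000 237 mm⁴.

Iy ≈ 3.00 × 10⁶ mm⁴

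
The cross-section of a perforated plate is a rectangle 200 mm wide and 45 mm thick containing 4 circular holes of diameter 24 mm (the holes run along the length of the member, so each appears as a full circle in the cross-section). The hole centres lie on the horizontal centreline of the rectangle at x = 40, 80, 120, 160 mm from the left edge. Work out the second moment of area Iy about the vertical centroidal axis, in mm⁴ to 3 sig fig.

Iy ≈ 2.63 × 10⁷ mm⁴

Break the section into simple shapes (no overlaps), measuring from the bottom-left corner of the bounding box.
Plate: 200 × 45, A = 9 000 mm², x = 100 mm, Ī = 30 000 000 mm⁴.
Hole 1 (subtracted): ⌀24, A = 452.39 mm², x = 40 mm, Ī = 16 286 mm⁴.
Hole 2 (subtracted): ⌀24, A = 452.39 mm², x = 80 mm, Ī = 16 286 mm⁴.
Hole 3 (subtracted): ⌀24, A = 452.39 mm², x = 120 mm, Ī = 16 286 mm⁴.
Hole 4 (subtracted): ⌀24, A = 452.39 mm², x = 160 mm, Ī = 16 286 mm⁴.
By symmetry the centroid is at mid-width, x̄ = 100 mm.
Transfer each piece to the vertical centroidal axis using Ī + A·d² with d = x − 100:
  plate: d = 0 mm → contributes +30 000 000 mm⁴
  hole 1: d = -60 mm → contributes −1 644 888 mm⁴
  hole 2: d = -20 mm → contributes −197 242 mm⁴
  hole 3: d = 20 mm → contributes −197 242 mm⁴
  hole 4: d = 60 mm → contributes −1 644 888 mm⁴
Total I = 26 315 741 mm⁴.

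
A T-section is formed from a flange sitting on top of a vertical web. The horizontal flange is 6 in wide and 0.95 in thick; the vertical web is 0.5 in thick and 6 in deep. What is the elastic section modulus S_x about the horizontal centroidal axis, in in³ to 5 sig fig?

Treat the section as a set of non-overlapping primitives; coordinates are from the bounding-box lower-left.
Flange: 6 × 0.95, A = 5.7 in², y = 6.475 in, Ī = 0.4286875 in⁴.
Web: 0.5 × 6, A = 3 in², y = 3 in, Ī = 9 in⁴.
Centroid: ȳ = ΣA·y / ΣA = 5.276724 in.
Transfer each piece to the horizontal centroidal axis using Ī + A·d² with d = y − 5.276724:
  flange: d = 1.198276 in → contributes +8.613118 in⁴
  web: d = -2.276724 in → contributes +24.55042 in⁴
Total I = 33.16354 in⁴.
Extreme fibre distance c = 5.276724 in; S = I/c = 6.284872 in³.

S_x ≈ 6.2849 in³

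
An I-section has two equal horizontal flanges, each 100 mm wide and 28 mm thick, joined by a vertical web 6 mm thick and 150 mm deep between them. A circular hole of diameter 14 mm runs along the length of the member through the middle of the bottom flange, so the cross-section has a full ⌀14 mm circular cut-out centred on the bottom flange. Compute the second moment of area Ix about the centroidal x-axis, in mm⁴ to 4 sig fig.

Ix ≈ 4.516 × 10⁷ mm⁴

Split into non-overlapping primitives; take the origin at the lower-left of the bounding box.
Bottom flange: 100 × 28, A = 2 800 mm², y = 14 mm, Ī = 182 933 mm⁴.
Web: 6 × 150, A = 900 mm², y = 103 mm, Ī = 1 687 500 mm⁴.
Top flange: 100 × 28, A = 2 800 mm², y = 192 mm, Ī = 182 933 mm⁴.
Hole (subtracted): ⌀14, A = 153.938 mm², y = 14 mm, Ī = 1885.74 mm⁴.
Centroid: ȳ = ΣA·y / ΣA = 105.159 mm.
Transfer each piece to the centroidal x-axis using Ī + A·d² with d = y − 105.159:
  bottom flange: d = -91.1589 mm → contributes +23 450 777 mm⁴
  web: d = -2.1589 mm → contributes +1 691 695 mm⁴
  top flange: d = 86.8411 mm → contributes +21 298 790 mm⁴
  hole: d = -91.1589 mm → contributes −1 281 102 mm⁴
Total I = 45 160 160 mm⁴.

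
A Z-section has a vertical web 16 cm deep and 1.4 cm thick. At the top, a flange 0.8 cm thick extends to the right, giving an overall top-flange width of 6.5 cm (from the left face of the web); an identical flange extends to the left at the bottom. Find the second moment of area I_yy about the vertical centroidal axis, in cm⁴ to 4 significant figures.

I_yy ≈ 107.5 cm⁴

Split into non-overlapping primitives; take the origin at the lower-left of the bounding box.
Web: 1.4 × 16, A = 22.4 cm², x = 5.8 cm, Ī = 3.65867 cm⁴.
Top flange (beyond web): 5.1 × 0.8, A = 4.08 cm², x = 9.05 cm, Ī = 8.8434 cm⁴.
Bottom flange (beyond web): 5.1 × 0.8, A = 4.08 cm², x = 2.55 cm, Ī = 8.8434 cm⁴.
Centroid: x̄ = ΣA·x / ΣA = 5.8 cm.
Transfer each piece to the vertical centroidal axis using Ī + A·d² with d = x − 5.8:
  web: d = 0 cm → contributes +3.65867 cm⁴
  top flange (beyond web): d = 3.25 cm → contributes +51.9384 cm⁴
  bottom flange (beyond web): d = -3.25 cm → contributes +51.9384 cm⁴
Total I = 107.535 cm⁴.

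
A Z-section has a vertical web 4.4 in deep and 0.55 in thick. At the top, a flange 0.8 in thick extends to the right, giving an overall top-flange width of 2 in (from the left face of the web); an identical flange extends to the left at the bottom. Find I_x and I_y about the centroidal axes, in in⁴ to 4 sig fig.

I_x ≈ 11.54 in⁴, I_y ≈ 2.787 in⁴

Decompose the section into non-overlapping parts with the origin at the bottom-left of its bounding rectangle.
Web: 0.55 × 4.4, A = 2.42 in², y = 2.2 in, Ī = 3.90427 in⁴.
Top flange (beyond web): 1.45 × 0.8, A = 1.16 in², y = 4 in, Ī = 0.0618667 in⁴.
Bottom flange (beyond web): 1.45 × 0.8, A = 1.16 in², y = 0.4 in, Ī = 0.0618667 in⁴.
Centroid: ȳ = ΣA·y / ΣA = 2.2 in.
Transfer each piece to the centroidal x-axis using Ī + A·d² with d = y − 2.2:
  web: d = 0 in → contributes +3.90427 in⁴
  top flange (beyond web): d = 1.8 in → contributes +3.82027 in⁴
  bottom flange (beyond web): d = -1.8 in → contributes +3.82027 in⁴
Total I = 11.5448 in⁴.
For the y-axis: x̄ = 1.725 in.
Repeating about the centroidal y-axis gives I_y = 2.78749 in⁴.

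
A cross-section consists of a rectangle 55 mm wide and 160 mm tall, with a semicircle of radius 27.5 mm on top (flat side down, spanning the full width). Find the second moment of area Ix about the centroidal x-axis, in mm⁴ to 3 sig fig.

Ix ≈ 2.76 × 10⁷ mm⁴

Decompose the section into non-overlapping parts with the origin at the bottom-left of its bounding rectangle.
Rectangular body: 55 × 160, A = 8 800 mm², y = 80 mm, Ī = 18 773 333 mm⁴.
Semicircular cap: semicircle r = 27.5, A = 1187.9 mm², y = 171.67 mm, Ī = 62 772 mm⁴.
Centroid: ȳ = ΣA·y / ΣA = 90.903 mm.
Transfer each piece to the centroidal x-axis using Ī + A·d² with d = y − 90.903:
  rectangular body: d = -10.903 mm → contributes +19 819 428 mm⁴
  semicircular cap: d = 80.768 mm → contributes +7 812 176 mm⁴
Total I = 27 631 604 mm⁴.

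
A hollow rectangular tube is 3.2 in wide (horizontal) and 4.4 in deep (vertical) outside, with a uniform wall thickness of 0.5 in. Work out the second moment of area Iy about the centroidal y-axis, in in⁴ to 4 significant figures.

Iy ≈ 8.998 in⁴

Break the section into simple shapes (no overlaps), measuring from the bottom-left corner of the bounding box.
Outer rectangle: 3.2 × 4.4, A = 14.08 in², x = 1.6 in, Ī = 12.0149 in⁴.
Inner void (subtracted): 2.2 × 3.4, A = 7.48 in², x = 1.6 in, Ī = 3.01693 in⁴.
By symmetry the centroid is at mid-width, x̄ = 1.6 in.
All pieces are centred on the centroidal y-axis, so I = ΣĪ (holes subtracted) = 8.998 in⁴.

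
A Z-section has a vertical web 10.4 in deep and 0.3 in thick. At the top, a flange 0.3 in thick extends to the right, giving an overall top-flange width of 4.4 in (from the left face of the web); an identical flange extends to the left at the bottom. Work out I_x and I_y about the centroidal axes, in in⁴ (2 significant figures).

I_x ≈ 91 in⁴, I_y ≈ 15 in⁴

Treat the section as a set of non-overlapping primitives; coordinates are from the bounding-box lower-left.
Web: 0.3 × 10.4, A = 3.12 in², y = 5.2 in, Ī = 28.12 in⁴.
Top flange (beyond web): 4.1 × 0.3, A = 1.23 in², y = 10.25 in, Ī = 0.009225 in⁴.
Bottom flange (beyond web): 4.1 × 0.3, A = 1.23 in², y = 0.15 in, Ī = 0.009225 in⁴.
Centroid: ȳ = ΣA·y / ΣA = 5.2 in.
Transfer each piece to the centroidal x-axis using Ī + A·d² with d = y − 5.2:
  web: d = 0 in → contributes +28.12 in⁴
  top flange (beyond web): d = 5.05 in → contributes +31.38 in⁴
  bottom flange (beyond web): d = -5.05 in → contributes +31.38 in⁴
Total I = 90.88 in⁴.
For the y-axis: x̄ = 4.25 in.
Repeating about the centroidal y-axis gives I_y = 15.38 in⁴.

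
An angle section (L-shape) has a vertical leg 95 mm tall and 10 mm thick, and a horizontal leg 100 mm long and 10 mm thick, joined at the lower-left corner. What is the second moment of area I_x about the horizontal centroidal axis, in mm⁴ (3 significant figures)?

Split into non-overlapping primitives; take the origin at the lower-left of the bounding box.
Vertical leg: 10 × 95, A = 950 mm², y = 47.5 mm, Ī = 714 479 mm⁴.
Horizontal leg (remainder): 90 × 10, A = 900 mm², y = 5 mm, Ī = 7 500 mm⁴.
Centroid: ȳ = ΣA·y / ΣA = 26.824 mm.
Transfer each piece to the horizontal centroidal axis using Ī + A·d² with d = y − 26.824:
  vertical leg: d = 20.676 mm → contributes +1 120 589 mm⁴
  horizontal leg (remainder): d = -21.824 mm → contributes +436 171 mm⁴
Total I = 1 556 760 mm⁴.

I_x ≈ 1.56 × 10⁶ mm⁴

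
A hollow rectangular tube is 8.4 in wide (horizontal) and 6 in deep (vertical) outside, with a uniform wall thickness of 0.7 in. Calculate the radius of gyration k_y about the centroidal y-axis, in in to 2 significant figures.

Split into non-overlapping primitives; take the origin at the lower-left of the bounding box.
Outer rectangle: 8.4 × 6, A = 50.4 in², x = 4.2 in, Ī = 296.4 in⁴.
Inner void (subtracted): 7 × 4.6, A = 32.2 in², x = 4.2 in, Ī = 131.5 in⁴.
By symmetry the centroid is at mid-width, x̄ = 4.2 in.
All pieces are centred on the centroidal y-axis, so I = ΣĪ (holes subtracted) = 164.9 in⁴.
Radius of gyration: k = √(I/A) = √(164.9 / 18.2) = 3.01 in.

k_y ≈ 3.0 in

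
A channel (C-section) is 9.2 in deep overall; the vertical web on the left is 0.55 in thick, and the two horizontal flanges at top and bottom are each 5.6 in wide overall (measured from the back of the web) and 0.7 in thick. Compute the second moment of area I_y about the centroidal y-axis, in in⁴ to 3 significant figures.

I_y ≈ 38.3 in⁴

Split into non-overlapping primitives; take the origin at the lower-left of the bounding box.
Web: 0.55 × 9.2, A = 5.06 in², x = 0.275 in, Ī = 0.12755 in⁴.
Top flange (beyond web): 5.05 × 0.7, A = 3.535 in², x = 3.075 in, Ī = 7.5126 in⁴.
Bottom flange (beyond web): 5.05 × 0.7, A = 3.535 in², x = 3.075 in, Ī = 7.5126 in⁴.
Centroid: x̄ = ΣA·x / ΣA = 1.907 in.
Transfer each piece to the centroidal y-axis using Ī + A·d² with d = x − 1.907:
  web: d = -1.632 in → contributes +13.604 in⁴
  top flange (beyond web): d = 1.168 in → contributes +12.335 in⁴
  bottom flange (beyond web): d = 1.168 in → contributes +12.335 in⁴
Total I = 38.275 in⁴.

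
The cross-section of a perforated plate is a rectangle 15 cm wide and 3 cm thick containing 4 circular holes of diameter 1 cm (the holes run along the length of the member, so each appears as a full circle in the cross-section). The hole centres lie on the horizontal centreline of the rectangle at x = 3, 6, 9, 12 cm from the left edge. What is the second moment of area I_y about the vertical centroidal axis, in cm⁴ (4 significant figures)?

Decompose the section into non-overlapping parts with the origin at the bottom-left of its bounding rectangle.
Plate: 15 × 3, A = 45 cm², x = 7.5 cm, Ī = 843.75 cm⁴.
Hole 1 (subtracted): ⌀1, A = 0.785398 cm², x = 3 cm, Ī = 0.0490874 cm⁴.
Hole 2 (subtracted): ⌀1, A = 0.785398 cm², x = 6 cm, Ī = 0.0490874 cm⁴.
Hole 3 (subtracted): ⌀1, A = 0.785398 cm², x = 9 cm, Ī = 0.0490874 cm⁴.
Hole 4 (subtracted): ⌀1, A = 0.785398 cm², x = 12 cm, Ī = 0.0490874 cm⁴.
By symmetry the centroid is at mid-width, x̄ = 7.5 cm.
Transfer each piece to the vertical centroidal axis using Ī + A·d² with d = x − 7.5:
  plate: d = 0 cm → contributes +843.75 cm⁴
  hole 1: d = -4.5 cm → contributes −15.9534 cm⁴
  hole 2: d = -1.5 cm → contributes −1.81623 cm⁴
  hole 3: d = 1.5 cm → contributes −1.81623 cm⁴
  hole 4: d = 4.5 cm → contributes −15.9534 cm⁴
Total I = 808.211 cm⁴.

I_y ≈ 808.2 cm⁴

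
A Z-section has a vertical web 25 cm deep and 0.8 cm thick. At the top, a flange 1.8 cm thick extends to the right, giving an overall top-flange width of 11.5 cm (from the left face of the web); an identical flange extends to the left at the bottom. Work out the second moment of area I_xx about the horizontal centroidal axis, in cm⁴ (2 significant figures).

I_xx ≈ 6200 cm⁴

Treat the section as a set of non-overlapping primitives; coordinates are from the bounding-box lower-left.
Web: 0.8 × 25, A = 20 cm², y = 12.5 cm, Ī = 1 042 cm⁴.
Top flange (beyond web): 10.7 × 1.8, A = 19.26 cm², y = 24.1 cm, Ī = 5.2 cm⁴.
Bottom flange (beyond web): 10.7 × 1.8, A = 19.26 cm², y = 0.9 cm, Ī = 5.2 cm⁴.
Centroid: ȳ = ΣA·y / ΣA = 12.5 cm.
Transfer each piece to the horizontal centroidal axis using Ī + A·d² with d = y − 12.5:
  web: d = 0 cm → contributes +1 042 cm⁴
  top flange (beyond web): d = 11.6 cm → contributes +2 597 cm⁴
  bottom flange (beyond web): d = -11.6 cm → contributes +2 597 cm⁴
Total I = 6 235 cm⁴.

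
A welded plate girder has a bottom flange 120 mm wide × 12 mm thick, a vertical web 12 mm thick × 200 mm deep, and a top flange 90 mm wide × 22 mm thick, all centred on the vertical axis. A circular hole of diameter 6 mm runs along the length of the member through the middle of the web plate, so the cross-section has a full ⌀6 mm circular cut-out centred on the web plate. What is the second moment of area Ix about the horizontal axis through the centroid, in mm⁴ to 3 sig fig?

Ix ≈ 4.79 × 10⁷ mm⁴

Decompose the section into non-overlapping parts with the origin at the bottom-left of its bounding rectangle.
Bottom plate: 120 × 12, A = 1 440 mm², y = 6 mm, Ī = 17 280 mm⁴.
Web plate: 12 × 200, A = 2 400 mm², y = 112 mm, Ī = 8 000 000 mm⁴.
Top plate: 90 × 22, A = 1 980 mm², y = 223 mm, Ī = 79 860 mm⁴.
Hole (subtracted): ⌀6, A = 28.274 mm², y = 112 mm, Ī = 63.617 mm⁴.
Centroid: ȳ = ΣA·y / ΣA = 123.59 mm.
Transfer each piece to the horizontal axis through the centroid using Ī + A·d² with d = y − 123.59:
  bottom plate: d = -117.59 mm → contributes +19 929 560 mm⁴
  web plate: d = -11.592 mm → contributes +8 322 521 mm⁴
  top plate: d = 99.408 mm → contributes +19 645 964 mm⁴
  hole: d = -11.592 mm → contributes −3863.2 mm⁴
Total I = 47 894 183 mm⁴.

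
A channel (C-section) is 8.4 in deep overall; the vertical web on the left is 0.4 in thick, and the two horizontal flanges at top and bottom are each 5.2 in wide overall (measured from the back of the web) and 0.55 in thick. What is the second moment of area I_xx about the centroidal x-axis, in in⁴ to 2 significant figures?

Break the section into simple shapes (no overlaps), measuring from the bottom-left corner of the bounding box.
Web: 0.4 × 8.4, A = 3.36 in², y = 4.2 in, Ī = 19.76 in⁴.
Top flange (beyond web): 4.8 × 0.55, A = 2.64 in², y = 8.125 in, Ī = 0.06655 in⁴.
Bottom flange (beyond web): 4.8 × 0.55, A = 2.64 in², y = 0.275 in, Ī = 0.06655 in⁴.
By symmetry the centroid is at mid-height, ȳ = 4.2 in.
Transfer each piece to the centroidal x-axis using Ī + A·d² with d = y − 4.2:
  web: d = 0 in → contributes +19.76 in⁴
  top flange (beyond web): d = 3.925 in → contributes +40.74 in⁴
  bottom flange (beyond web): d = -3.925 in → contributes +40.74 in⁴
Total I = 101.2 in⁴.

I_xx ≈ 100 in⁴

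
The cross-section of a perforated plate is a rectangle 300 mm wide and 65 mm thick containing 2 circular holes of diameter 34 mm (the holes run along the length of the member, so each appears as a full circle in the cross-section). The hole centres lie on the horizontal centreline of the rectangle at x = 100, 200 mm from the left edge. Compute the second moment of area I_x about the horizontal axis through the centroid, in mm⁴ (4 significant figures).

I_x ≈ 6.734 × 10⁶ mm⁴

Split into non-overlapping primitives; take the origin at the lower-left of the bounding box.
Plate: 300 × 65, A = 19 500 mm², y = 32.5 mm, Ī = 6 865 625 mm⁴.
Hole 1 (subtracted): ⌀34, A = 907.92 mm², y = 32.5 mm, Ī = 65597.2 mm⁴.
Hole 2 (subtracted): ⌀34, A = 907.92 mm², y = 32.5 mm, Ī = 65597.2 mm⁴.
By symmetry the centroid is at mid-height, ȳ = 32.5 mm.
All pieces are centred on the horizontal axis through the centroid, so I = ΣĪ (holes subtracted) = 6 734 431 mm⁴.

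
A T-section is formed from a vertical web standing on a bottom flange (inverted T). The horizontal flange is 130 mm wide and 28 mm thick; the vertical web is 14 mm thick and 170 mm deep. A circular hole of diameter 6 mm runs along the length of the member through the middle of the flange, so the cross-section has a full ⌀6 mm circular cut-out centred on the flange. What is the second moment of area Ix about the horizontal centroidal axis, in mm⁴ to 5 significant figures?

Ix ≈ 2.0030 × 10⁷ mm⁴

Split into non-overlapping primitives; take the origin at the lower-left of the bounding box.
Flange: 130 × 28, A = 3 640 mm², y = 14 mm, Ī = 237813.3 mm⁴.
Web: 14 × 170, A = 2 380 mm², y = 113 mm, Ī = 5 731 833 mm⁴.
Hole (subtracted): ⌀6, A = 28.27433 mm², y = 14 mm, Ī = 63.61725 mm⁴.
Centroid: ȳ = ΣA·y / ΣA = 53.32423 mm.
Transfer each piece to the horizontal centroidal axis using Ī + A·d² with d = y − 53.32423:
  flange: d = -39.32423 mm → contributes +5 866 691 mm⁴
  web: d = 59.67577 mm → contributes +14 207 483 mm⁴
  hole: d = -39.32423 mm → contributes −43786.91 mm⁴
Total I = 20 030 388 mm⁴.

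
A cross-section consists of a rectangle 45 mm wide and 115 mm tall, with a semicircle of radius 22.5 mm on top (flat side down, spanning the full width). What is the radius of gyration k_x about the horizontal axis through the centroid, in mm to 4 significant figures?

k_x ≈ 38.46 mm

Decompose the section into non-overlapping parts with the origin at the bottom-left of its bounding rectangle.
Rectangular body: 45 × 115, A = 5 175 mm², y = 57.5 mm, Ī = 5 703 281 mm⁴.
Semicircular cap: semicircle r = 22.5, A = 795.216 mm², y = 124.549 mm, Ī = 28129.5 mm⁴.
Centroid: ȳ = ΣA·y / ΣA = 66.4308 mm.
Transfer each piece to the horizontal axis through the centroid using Ī + A·d² with d = y − 66.4308:
  rectangular body: d = -8.93077 mm → contributes +6 116 033 mm⁴
  semicircular cap: d = 58.1185 mm → contributes +2 714 179 mm⁴
Total I = 8 830 212 mm⁴.
Radius of gyration: k = √(I/A) = √(8 830 212 / 5970.22) = 38.4583 mm.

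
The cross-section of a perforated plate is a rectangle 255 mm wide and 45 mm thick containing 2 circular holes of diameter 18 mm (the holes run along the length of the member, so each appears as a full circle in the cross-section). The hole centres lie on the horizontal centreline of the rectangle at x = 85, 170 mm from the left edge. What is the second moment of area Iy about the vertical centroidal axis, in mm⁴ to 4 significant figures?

Decompose the section into non-overlapping parts with the origin at the bottom-left of its bounding rectangle.
Plate: 255 × 45, A = 11 475 mm², x = 127.5 mm, Ī = 62 180 156 mm⁴.
Hole 1 (subtracted): ⌀18, A = 254.469 mm², x = 85 mm, Ī = 5 153 mm⁴.
Hole 2 (subtracted): ⌀18, A = 254.469 mm², x = 170 mm, Ī = 5 153 mm⁴.
By symmetry the centroid is at mid-width, x̄ = 127.5 mm.
Transfer each piece to the vertical centroidal axis using Ī + A·d² with d = x − 127.5:
  plate: d = 0 mm → contributes +62 180 156 mm⁴
  hole 1: d = -42.5 mm → contributes −464 788 mm⁴
  hole 2: d = 42.5 mm → contributes −464 788 mm⁴
Total I = 61 250 581 mm⁴.

Iy ≈ 6.125 × 10⁷ mm⁴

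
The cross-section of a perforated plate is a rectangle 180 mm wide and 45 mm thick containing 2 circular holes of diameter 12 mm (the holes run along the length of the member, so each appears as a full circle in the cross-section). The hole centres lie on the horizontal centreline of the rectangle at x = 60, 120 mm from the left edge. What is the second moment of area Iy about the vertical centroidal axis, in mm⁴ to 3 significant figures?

Treat the section as a set of non-overlapping primitives; coordinates are from the bounding-box lower-left.
Plate: 180 × 45, A = 8 100 mm², x = 90 mm, Ī = 21 870 000 mm⁴.
Hole 1 (subtracted): ⌀12, A = 113.1 mm², x = 60 mm, Ī = 1017.9 mm⁴.
Hole 2 (subtracted): ⌀12, A = 113.1 mm², x = 120 mm, Ī = 1017.9 mm⁴.
By symmetry the centroid is at mid-width, x̄ = 90 mm.
Transfer each piece to the vertical centroidal axis using Ī + A·d² with d = x − 90:
  plate: d = 0 mm → contributes +21 870 000 mm⁴
  hole 1: d = -30 mm → contributes −102 805 mm⁴
  hole 2: d = 30 mm → contributes −102 805 mm⁴
Total I = 21 664 389 mm⁴.

Iy ≈ 2.17 × 10⁷ mm⁴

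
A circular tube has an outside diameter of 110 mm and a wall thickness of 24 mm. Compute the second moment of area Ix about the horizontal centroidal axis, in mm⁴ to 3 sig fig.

Split into non-overlapping primitives; take the origin at the lower-left of the bounding box.
Outer circle: ⌀110, A = 9503.3 mm², y = 55 mm, Ī = 7 186 884 mm⁴.
Bore (subtracted): ⌀62, A = 3019.1 mm², y = 55 mm, Ī = 725 332 mm⁴.
By symmetry the centroid is at mid-height, ȳ = 55 mm.
All pieces are centred on the horizontal centroidal axis, so I = ΣĪ (holes subtracted) = 6 461 552 mm⁴.

Ix ≈ 6.46 × 10⁶ mm⁴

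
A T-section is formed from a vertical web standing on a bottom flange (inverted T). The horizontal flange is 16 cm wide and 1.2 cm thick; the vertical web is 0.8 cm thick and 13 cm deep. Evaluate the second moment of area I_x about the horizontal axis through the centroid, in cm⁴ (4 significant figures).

Break the section into simple shapes (no overlaps), measuring from the bottom-left corner of the bounding box.
Flange: 16 × 1.2, A = 19.2 cm², y = 0.6 cm, Ī = 2.304 cm⁴.
Web: 0.8 × 13, A = 10.4 cm², y = 7.7 cm, Ī = 146.467 cm⁴.
Centroid: ȳ = ΣA·y / ΣA = 3.09459 cm.
Transfer each piece to the horizontal axis through the centroid using Ī + A·d² with d = y − 3.09459:
  flange: d = -2.49459 cm → contributes +121.786 cm⁴
  web: d = 4.60541 cm → contributes +367.048 cm⁴
Total I = 488.834 cm⁴.

I_x ≈ 488.8 cm⁴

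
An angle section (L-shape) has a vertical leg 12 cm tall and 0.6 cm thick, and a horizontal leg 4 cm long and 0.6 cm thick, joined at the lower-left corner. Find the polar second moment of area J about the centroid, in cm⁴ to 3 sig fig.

J ≈ 147 cm⁴

Break the section into simple shapes (no overlaps), measuring from the bottom-left corner of the bounding box.
Vertical leg: 0.6 × 12, A = 7.2 cm², y = 6 cm, Ī = 86.4 cm⁴.
Horizontal leg (remainder): 3.4 × 0.6, A = 2.04 cm², y = 0.3 cm, Ī = 0.0612 cm⁴.
Centroid: ȳ = ΣA·y / ΣA = 4.7416 cm.
Transfer each piece to the centroidal x-axis using Ī + A·d² with d = y − 4.7416:
  vertical leg: d = 1.2584 cm → contributes +97.802 cm⁴
  horizontal leg (remainder): d = -4.4416 cm → contributes +40.305 cm⁴
Total I = 138.11 cm⁴.
For the y-axis: x̄ = 0.74156 cm.
Repeating about the centroidal y-axis gives I_y = 8.5396 cm⁴.
Polar second moment: J = I_x + I_y = 146.65 cm⁴.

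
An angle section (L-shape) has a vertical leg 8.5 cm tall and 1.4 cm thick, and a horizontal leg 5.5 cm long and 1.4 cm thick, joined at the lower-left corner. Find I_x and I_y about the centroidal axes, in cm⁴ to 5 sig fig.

Break the section into simple shapes (no overlaps), measuring from the bottom-left corner of the bounding box.
Vertical leg: 1.4 × 8.5, A = 11.9 cm², y = 4.25 cm, Ī = 71.64792 cm⁴.
Horizontal leg (remainder): 4.1 × 1.4, A = 5.74 cm², y = 0.7 cm, Ī = 0.9375333 cm⁴.
Centroid: ȳ = ΣA·y / ΣA = 3.094841 cm.
Transfer each piece to the centroidal x-axis using Ī + A·d² with d = y − 3.094841:
  vertical leg: d = 1.155159 cm → contributes +87.52718 cm⁴
  horizontal leg (remainder): d = -2.394841 cm → contributes +33.85795 cm⁴
Total I = 121.3851 cm⁴.
For the y-axis: x̄ = 1.594841 cm.
Repeating about the centroidal y-axis gives I_y = 39.26813 cm⁴.

I_x ≈ 121.39 cm⁴, I_y ≈ 39.268 cm⁴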